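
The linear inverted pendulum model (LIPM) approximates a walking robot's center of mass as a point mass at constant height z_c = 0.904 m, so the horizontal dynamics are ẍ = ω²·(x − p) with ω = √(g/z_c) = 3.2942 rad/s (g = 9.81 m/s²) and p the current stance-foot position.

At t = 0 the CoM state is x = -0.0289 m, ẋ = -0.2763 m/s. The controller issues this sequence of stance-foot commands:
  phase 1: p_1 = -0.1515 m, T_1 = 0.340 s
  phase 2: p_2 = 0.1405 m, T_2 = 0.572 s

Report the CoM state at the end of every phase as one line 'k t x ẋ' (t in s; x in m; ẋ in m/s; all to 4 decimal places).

1 0.3400 -0.0585 0.0845
2 0.9120 -0.4469 -1.8226

phase 1: p=-0.1515, T=0.340, ωT=1.120028, cosh=1.695605, sinh=1.369335; start (x,ẋ)=(-0.028900, -0.276300) → end (x,ẋ)=(-0.058471, 0.084536)
phase 2: p=0.1405, T=0.572, ωT=1.884282, cosh=3.366784, sinh=3.214846; start (x,ẋ)=(-0.058471, 0.084536) → end (x,ẋ)=(-0.446894, -1.822560)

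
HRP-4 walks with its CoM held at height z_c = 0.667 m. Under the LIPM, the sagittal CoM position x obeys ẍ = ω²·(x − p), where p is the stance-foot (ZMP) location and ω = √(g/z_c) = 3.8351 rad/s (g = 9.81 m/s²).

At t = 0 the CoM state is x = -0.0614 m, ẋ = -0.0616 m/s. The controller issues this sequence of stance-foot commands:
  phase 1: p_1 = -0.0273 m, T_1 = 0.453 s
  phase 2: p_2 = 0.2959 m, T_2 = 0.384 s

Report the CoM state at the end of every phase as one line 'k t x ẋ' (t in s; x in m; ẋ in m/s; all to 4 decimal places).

1 0.4530 -0.1714 -0.5405
2 0.8370 -1.0677 -4.9426

phase 1: p=-0.0273, T=0.453, ωT=1.737300, cosh=2.928989, sinh=2.752994; start (x,ẋ)=(-0.061400, -0.061600) → end (x,ẋ)=(-0.171398, -0.540454)
phase 2: p=0.2959, T=0.384, ωT=1.472678, cosh=2.295105, sinh=2.065795; start (x,ẋ)=(-0.171398, -0.540454) → end (x,ẋ)=(-1.067715, -4.942577)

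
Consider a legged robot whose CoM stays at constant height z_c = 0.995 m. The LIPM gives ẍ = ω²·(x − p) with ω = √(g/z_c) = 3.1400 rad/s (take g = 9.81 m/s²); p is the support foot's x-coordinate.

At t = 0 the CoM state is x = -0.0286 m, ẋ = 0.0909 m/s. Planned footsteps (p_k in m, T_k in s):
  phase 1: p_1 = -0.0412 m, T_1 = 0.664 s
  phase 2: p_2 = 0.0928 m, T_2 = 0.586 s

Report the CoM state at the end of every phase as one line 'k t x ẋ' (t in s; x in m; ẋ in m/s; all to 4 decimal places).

1 0.6640 0.1249 0.5279
2 1.2500 0.7124 2.0134

phase 1: p=-0.0412, T=0.664, ωT=2.084960, cosh=4.084291, sinh=3.959979; start (x,ẋ)=(-0.028600, 0.090900) → end (x,ẋ)=(0.124900, 0.527935)
phase 2: p=0.0928, T=0.586, ωT=1.840040, cosh=3.227801, sinh=3.068990; start (x,ẋ)=(0.124900, 0.527935) → end (x,ẋ)=(0.712407, 2.013400)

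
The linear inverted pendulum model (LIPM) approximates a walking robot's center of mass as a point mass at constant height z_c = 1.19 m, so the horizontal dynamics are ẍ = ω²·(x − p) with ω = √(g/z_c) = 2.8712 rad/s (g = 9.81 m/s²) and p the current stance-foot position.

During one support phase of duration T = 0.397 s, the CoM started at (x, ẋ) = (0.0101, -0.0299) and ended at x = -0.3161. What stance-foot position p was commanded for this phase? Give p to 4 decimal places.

ωT = 2.8712·0.397 = 1.139866; cosh(ωT) = 1.723106, sinh(ωT) = 1.403244
x(T) = p + (x₀−p)·cosh(ωT) + (ẋ₀/ω)·sinh(ωT) ⇒ p·(1 − cosh) = x(T) − x₀·cosh − (ẋ₀/ω)·sinh
numerator   = -0.3161 − (0.0101)·1.723106 − (-0.0299/2.8712)·1.403244 = -0.318890
denominator = 1 − 1.723106 = -0.723106
p = -0.318890 / -0.723106 = 0.4410

p = 0.4410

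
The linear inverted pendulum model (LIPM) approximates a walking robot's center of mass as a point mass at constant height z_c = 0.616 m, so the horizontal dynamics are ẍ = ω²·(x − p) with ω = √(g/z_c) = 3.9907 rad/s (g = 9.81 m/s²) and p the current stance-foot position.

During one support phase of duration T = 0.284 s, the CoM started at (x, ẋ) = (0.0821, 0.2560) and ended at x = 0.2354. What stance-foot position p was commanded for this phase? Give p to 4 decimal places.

p = -0.0075

ωT = 3.9907·0.284 = 1.133359; cosh(ωT) = 1.714011, sinh(ωT) = 1.392061
x(T) = p + (x₀−p)·cosh(ωT) + (ẋ₀/ω)·sinh(ωT) ⇒ p·(1 − cosh) = x(T) − x₀·cosh − (ẋ₀/ω)·sinh
numerator   = 0.2354 − (0.0821)·1.714011 − (0.2560/3.9907)·1.392061 = 0.005380
denominator = 1 − 1.714011 = -0.714011
p = 0.005380 / -0.714011 = -0.0075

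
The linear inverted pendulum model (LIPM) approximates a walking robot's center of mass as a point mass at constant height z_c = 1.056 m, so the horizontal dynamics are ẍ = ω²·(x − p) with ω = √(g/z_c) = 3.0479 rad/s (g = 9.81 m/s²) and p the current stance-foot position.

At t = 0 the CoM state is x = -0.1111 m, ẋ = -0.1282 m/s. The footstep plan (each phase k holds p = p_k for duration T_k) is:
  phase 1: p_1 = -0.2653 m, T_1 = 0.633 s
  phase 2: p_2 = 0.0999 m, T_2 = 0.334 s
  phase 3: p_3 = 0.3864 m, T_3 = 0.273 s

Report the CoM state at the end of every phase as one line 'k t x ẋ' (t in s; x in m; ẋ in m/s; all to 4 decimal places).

1 0.6330 0.1350 1.1331
2 0.9670 0.6021 1.9014
3 1.2400 1.2622 3.2108

phase 1: p=-0.2653, T=0.633, ωT=1.929321, cosh=3.515039, sinh=3.369792; start (x,ẋ)=(-0.111100, -0.128200) → end (x,ẋ)=(0.134980, 1.133128)
phase 2: p=0.0999, T=0.334, ωT=1.017999, cosh=1.564484, sinh=1.203166; start (x,ẋ)=(0.134980, 1.133128) → end (x,ẋ)=(0.602087, 1.901402)
phase 3: p=0.3864, T=0.273, ωT=0.832077, cosh=1.366615, sinh=0.931471; start (x,ẋ)=(0.602087, 1.901402) → end (x,ẋ)=(1.262250, 3.210826)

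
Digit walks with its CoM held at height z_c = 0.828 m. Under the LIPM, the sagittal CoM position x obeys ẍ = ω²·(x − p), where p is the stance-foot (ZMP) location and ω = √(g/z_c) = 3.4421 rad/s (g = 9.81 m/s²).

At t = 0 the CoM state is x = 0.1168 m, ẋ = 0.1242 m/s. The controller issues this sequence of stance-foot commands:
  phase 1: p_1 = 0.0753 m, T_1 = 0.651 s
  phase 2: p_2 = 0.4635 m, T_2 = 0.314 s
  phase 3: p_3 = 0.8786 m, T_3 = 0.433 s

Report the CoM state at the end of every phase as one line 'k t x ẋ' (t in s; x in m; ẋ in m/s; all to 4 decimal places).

phase 1: p=0.0753, T=0.651, ωT=2.240807, cosh=4.753644, sinh=4.647272; start (x,ẋ)=(0.116800, 0.124200) → end (x,ẋ)=(0.440262, 1.254252)
phase 2: p=0.4635, T=0.314, ωT=1.080819, cosh=1.643205, sinh=1.303888; start (x,ẋ)=(0.440262, 1.254252) → end (x,ẋ)=(0.900433, 1.956699)
phase 3: p=0.8786, T=0.433, ωT=1.490429, cosh=2.332138, sinh=2.106862; start (x,ẋ)=(0.900433, 1.956699) → end (x,ẋ)=(2.127187, 4.721629)

1 0.6510 0.4403 1.2543
2 0.9650 0.9004 1.9567
3 1.3980 2.1272 4.7216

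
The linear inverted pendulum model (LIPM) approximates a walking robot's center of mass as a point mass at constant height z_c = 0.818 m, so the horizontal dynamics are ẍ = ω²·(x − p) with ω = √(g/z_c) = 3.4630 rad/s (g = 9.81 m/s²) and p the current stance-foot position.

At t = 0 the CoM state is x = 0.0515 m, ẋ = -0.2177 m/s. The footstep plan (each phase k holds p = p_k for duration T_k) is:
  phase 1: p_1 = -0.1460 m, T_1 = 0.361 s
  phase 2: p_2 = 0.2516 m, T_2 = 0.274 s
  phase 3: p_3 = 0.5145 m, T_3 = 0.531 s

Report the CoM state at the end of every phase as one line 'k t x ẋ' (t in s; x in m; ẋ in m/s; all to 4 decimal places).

1 0.3610 0.1263 0.6846
2 0.6350 0.2826 0.5403
3 1.1660 0.2449 -0.7201

phase 1: p=-0.1460, T=0.361, ωT=1.250143, cosh=1.888653, sinh=1.602189; start (x,ẋ)=(0.051500, -0.217700) → end (x,ẋ)=(0.126288, 0.684645)
phase 2: p=0.2516, T=0.274, ωT=0.948862, cosh=1.484975, sinh=1.097794; start (x,ẋ)=(0.126288, 0.684645) → end (x,ẋ)=(0.282552, 0.540288)
phase 3: p=0.5145, T=0.531, ωT=1.838853, cosh=3.224160, sinh=3.065160; start (x,ẋ)=(0.282552, 0.540288) → end (x,ẋ)=(0.244881, -0.720072)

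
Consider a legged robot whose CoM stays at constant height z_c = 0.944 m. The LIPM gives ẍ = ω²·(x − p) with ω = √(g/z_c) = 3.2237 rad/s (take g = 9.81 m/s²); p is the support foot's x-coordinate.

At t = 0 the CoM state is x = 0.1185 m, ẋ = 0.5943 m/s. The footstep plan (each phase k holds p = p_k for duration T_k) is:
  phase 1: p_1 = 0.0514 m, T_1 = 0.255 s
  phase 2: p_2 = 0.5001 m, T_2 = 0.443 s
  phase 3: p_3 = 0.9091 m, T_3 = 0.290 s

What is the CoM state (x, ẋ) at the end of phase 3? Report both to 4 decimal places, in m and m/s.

phase 1: p=0.0514, T=0.255, ωT=0.822044, cosh=1.357338, sinh=0.917806; start (x,ẋ)=(0.118500, 0.594300) → end (x,ẋ)=(0.311678, 1.005197)
phase 2: p=0.5001, T=0.443, ωT=1.428099, cosh=2.205264, sinh=1.965500; start (x,ẋ)=(0.311678, 1.005197) → end (x,ẋ)=(0.697452, 1.022849)
phase 3: p=0.9091, T=0.290, ωT=0.934873, cosh=1.469763, sinh=1.077127; start (x,ẋ)=(0.697452, 1.022849) → end (x,ẋ)=(0.939789, 0.768431)

x = 0.9398, ẋ = 0.7684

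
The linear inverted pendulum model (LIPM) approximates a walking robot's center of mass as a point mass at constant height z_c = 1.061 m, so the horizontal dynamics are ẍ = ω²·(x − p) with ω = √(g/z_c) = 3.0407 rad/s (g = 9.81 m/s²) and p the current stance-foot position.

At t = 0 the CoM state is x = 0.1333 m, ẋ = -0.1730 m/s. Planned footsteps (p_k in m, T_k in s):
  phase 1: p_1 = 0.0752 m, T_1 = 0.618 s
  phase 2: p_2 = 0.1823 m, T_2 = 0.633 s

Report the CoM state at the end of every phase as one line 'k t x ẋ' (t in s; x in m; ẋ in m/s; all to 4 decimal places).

phase 1: p=0.0752, T=0.618, ωT=1.879153, cosh=3.350337, sinh=3.197617; start (x,ẋ)=(0.133300, -0.173000) → end (x,ẋ)=(0.087927, -0.014702)
phase 2: p=0.1823, T=0.633, ωT=1.924763, cosh=3.499718, sinh=3.353807; start (x,ẋ)=(0.087927, -0.014702) → end (x,ẋ)=(-0.164196, -1.013864)

1 0.6180 0.0879 -0.0147
2 1.2510 -0.1642 -1.0139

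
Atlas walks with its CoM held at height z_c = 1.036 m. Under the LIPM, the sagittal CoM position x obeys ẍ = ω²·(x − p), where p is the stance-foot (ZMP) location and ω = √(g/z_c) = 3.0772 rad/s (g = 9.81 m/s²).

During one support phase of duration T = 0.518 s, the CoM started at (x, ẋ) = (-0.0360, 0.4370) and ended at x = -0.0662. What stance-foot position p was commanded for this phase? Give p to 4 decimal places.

ωT = 3.0772·0.518 = 1.593990; cosh(ωT) = 2.563233, sinh(ωT) = 2.360119
x(T) = p + (x₀−p)·cosh(ωT) + (ẋ₀/ω)·sinh(ωT) ⇒ p·(1 − cosh) = x(T) − x₀·cosh − (ẋ₀/ω)·sinh
numerator   = -0.0662 − (-0.0360)·2.563233 − (0.4370/3.0772)·2.360119 = -0.309089
denominator = 1 − 2.563233 = -1.563233
p = -0.309089 / -1.563233 = 0.1977

p = 0.1977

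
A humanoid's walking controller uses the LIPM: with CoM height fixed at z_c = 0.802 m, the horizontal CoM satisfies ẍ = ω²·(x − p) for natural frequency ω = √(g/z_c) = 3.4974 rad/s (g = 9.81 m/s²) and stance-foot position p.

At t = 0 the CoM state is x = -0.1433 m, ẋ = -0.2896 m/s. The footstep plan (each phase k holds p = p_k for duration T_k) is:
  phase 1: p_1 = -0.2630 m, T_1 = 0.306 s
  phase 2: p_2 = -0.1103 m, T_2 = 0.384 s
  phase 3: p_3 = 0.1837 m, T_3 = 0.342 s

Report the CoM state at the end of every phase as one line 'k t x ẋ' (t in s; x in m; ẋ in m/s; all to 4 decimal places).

1 0.3060 -0.1745 0.0667
2 0.6900 -0.2076 -0.2642
3 1.0320 -0.6360 -2.5328

phase 1: p=-0.2630, T=0.306, ωT=1.070204, cosh=1.629457, sinh=1.286519; start (x,ẋ)=(-0.143300, -0.289600) → end (x,ẋ)=(-0.174483, 0.066696)
phase 2: p=-0.1103, T=0.384, ωT=1.343002, cosh=2.045792, sinh=1.784732; start (x,ẋ)=(-0.174483, 0.066696) → end (x,ẋ)=(-0.207571, -0.264182)
phase 3: p=0.1837, T=0.342, ωT=1.196111, cosh=1.804799, sinh=1.502431; start (x,ẋ)=(-0.207571, -0.264182) → end (x,ẋ)=(-0.635953, -2.532767)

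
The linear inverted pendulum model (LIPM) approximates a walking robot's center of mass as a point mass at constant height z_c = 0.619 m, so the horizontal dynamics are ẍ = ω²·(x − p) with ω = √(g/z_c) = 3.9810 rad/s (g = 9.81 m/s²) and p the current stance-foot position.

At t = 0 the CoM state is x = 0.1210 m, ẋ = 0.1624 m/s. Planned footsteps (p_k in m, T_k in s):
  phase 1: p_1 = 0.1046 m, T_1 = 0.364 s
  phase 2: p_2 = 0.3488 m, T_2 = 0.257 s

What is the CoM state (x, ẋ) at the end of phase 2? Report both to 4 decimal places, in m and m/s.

phase 1: p=0.1046, T=0.364, ωT=1.449084, cosh=2.246998, sinh=2.012213; start (x,ẋ)=(0.121000, 0.162400) → end (x,ẋ)=(0.223537, 0.496287)
phase 2: p=0.3488, T=0.257, ωT=1.023117, cosh=1.570663, sinh=1.211190; start (x,ẋ)=(0.223537, 0.496287) → end (x,ẋ)=(0.303045, 0.175510)

x = 0.3030, ẋ = 0.1755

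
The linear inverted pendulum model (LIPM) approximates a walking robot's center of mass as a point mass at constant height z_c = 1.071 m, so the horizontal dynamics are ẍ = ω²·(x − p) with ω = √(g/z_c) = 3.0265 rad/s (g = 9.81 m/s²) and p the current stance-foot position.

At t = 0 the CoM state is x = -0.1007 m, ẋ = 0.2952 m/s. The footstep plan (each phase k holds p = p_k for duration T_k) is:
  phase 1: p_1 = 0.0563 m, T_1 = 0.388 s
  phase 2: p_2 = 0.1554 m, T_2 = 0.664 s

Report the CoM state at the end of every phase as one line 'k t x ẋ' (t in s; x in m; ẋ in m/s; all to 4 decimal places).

1 0.3880 -0.0792 -0.1721
2 1.0520 -0.9439 -3.2549

phase 1: p=0.0563, T=0.388, ωT=1.174282, cosh=1.772430, sinh=1.463389; start (x,ẋ)=(-0.100700, 0.295200) → end (x,ẋ)=(-0.079235, -0.172123)
phase 2: p=0.1554, T=0.664, ωT=2.009596, cosh=3.797173, sinh=3.663130; start (x,ẋ)=(-0.079235, -0.172123) → end (x,ẋ)=(-0.943879, -3.254853)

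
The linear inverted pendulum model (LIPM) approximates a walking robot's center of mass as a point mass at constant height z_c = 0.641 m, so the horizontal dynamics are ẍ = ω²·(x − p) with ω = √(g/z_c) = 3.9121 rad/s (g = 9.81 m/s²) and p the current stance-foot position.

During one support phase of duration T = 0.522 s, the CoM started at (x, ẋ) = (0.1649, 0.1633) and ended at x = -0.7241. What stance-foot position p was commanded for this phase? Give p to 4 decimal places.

p = 0.5237

ωT = 3.9121·0.522 = 2.042116; cosh(ωT) = 3.918328, sinh(ωT) = 3.788574
x(T) = p + (x₀−p)·cosh(ωT) + (ẋ₀/ω)·sinh(ωT) ⇒ p·(1 − cosh) = x(T) − x₀·cosh − (ẋ₀/ω)·sinh
numerator   = -0.7241 − (0.1649)·3.918328 − (0.1633/3.9121)·3.788574 = -1.528376
denominator = 1 − 3.918328 = -2.918328
p = -1.528376 / -2.918328 = 0.5237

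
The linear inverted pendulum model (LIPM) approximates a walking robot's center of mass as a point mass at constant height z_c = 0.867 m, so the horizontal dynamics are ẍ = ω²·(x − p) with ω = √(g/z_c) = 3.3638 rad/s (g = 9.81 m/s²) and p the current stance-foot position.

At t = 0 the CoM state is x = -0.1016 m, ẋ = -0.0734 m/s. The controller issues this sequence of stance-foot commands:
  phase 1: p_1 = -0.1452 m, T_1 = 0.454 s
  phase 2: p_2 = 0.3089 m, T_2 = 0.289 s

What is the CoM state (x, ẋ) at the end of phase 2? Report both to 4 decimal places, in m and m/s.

x = -0.2420, ẋ = -1.2932

phase 1: p=-0.1452, T=0.454, ωT=1.527165, cosh=2.411127, sinh=2.193977; start (x,ẋ)=(-0.101600, -0.073400) → end (x,ẋ)=(-0.087949, 0.144796)
phase 2: p=0.3089, T=0.289, ωT=0.972138, cosh=1.510932, sinh=1.132659; start (x,ẋ)=(-0.087949, 0.144796) → end (x,ẋ)=(-0.241956, -1.293232)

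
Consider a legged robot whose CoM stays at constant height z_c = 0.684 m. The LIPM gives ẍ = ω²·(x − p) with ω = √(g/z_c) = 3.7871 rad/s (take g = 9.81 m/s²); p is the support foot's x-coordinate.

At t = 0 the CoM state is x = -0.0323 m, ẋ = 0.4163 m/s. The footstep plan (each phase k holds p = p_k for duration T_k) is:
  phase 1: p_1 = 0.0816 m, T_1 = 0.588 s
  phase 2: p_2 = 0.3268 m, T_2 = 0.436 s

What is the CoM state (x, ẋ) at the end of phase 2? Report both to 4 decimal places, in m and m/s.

phase 1: p=0.0816, T=0.588, ωT=2.226815, cosh=4.689081, sinh=4.581210; start (x,ẋ)=(-0.032300, 0.416300) → end (x,ẋ)=(0.051107, -0.024043)
phase 2: p=0.3268, T=0.436, ωT=1.651176, cosh=2.702465, sinh=2.510640; start (x,ẋ)=(0.051107, -0.024043) → end (x,ẋ)=(-0.434191, -2.686280)

x = -0.4342, ẋ = -2.6863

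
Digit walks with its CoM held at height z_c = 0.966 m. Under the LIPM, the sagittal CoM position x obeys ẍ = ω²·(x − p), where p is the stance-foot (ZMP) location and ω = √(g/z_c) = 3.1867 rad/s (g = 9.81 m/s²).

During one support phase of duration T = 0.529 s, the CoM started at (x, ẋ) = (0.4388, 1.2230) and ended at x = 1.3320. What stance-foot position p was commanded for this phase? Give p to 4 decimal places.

ωT = 3.1867·0.529 = 1.685764; cosh(ωT) = 2.790938, sinh(ωT) = 2.605636
x(T) = p + (x₀−p)·cosh(ωT) + (ẋ₀/ω)·sinh(ωT) ⇒ p·(1 − cosh) = x(T) − x₀·cosh − (ẋ₀/ω)·sinh
numerator   = 1.3320 − (0.4388)·2.790938 − (1.2230/3.1867)·2.605636 = -0.892661
denominator = 1 − 2.790938 = -1.790938
p = -0.892661 / -1.790938 = 0.4984

p = 0.4984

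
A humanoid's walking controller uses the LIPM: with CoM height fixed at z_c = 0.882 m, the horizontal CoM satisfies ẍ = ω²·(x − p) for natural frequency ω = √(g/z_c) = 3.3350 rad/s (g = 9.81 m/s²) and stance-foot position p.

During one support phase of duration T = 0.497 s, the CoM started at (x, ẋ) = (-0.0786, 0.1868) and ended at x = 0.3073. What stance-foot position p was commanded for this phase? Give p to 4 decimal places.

ωT = 3.3350·0.497 = 1.657495; cosh(ωT) = 2.718384, sinh(ωT) = 2.527768
x(T) = p + (x₀−p)·cosh(ωT) + (ẋ₀/ω)·sinh(ωT) ⇒ p·(1 − cosh) = x(T) − x₀·cosh − (ẋ₀/ω)·sinh
numerator   = 0.3073 − (-0.0786)·2.718384 − (0.1868/3.3350)·2.527768 = 0.379380
denominator = 1 − 2.718384 = -1.718384
p = 0.379380 / -1.718384 = -0.2208

p = -0.2208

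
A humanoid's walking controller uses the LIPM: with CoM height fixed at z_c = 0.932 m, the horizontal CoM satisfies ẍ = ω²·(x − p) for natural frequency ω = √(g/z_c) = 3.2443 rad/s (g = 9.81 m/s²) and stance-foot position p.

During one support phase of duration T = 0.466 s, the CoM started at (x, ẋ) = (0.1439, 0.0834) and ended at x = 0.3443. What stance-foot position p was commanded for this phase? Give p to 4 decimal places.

p = 0.0387

ωT = 3.2443·0.466 = 1.511844; cosh(ωT) = 2.377794, sinh(ωT) = 2.157291
x(T) = p + (x₀−p)·cosh(ωT) + (ẋ₀/ω)·sinh(ωT) ⇒ p·(1 − cosh) = x(T) − x₀·cosh − (ẋ₀/ω)·sinh
numerator   = 0.3443 − (0.1439)·2.377794 − (0.0834/3.2443)·2.157291 = -0.053321
denominator = 1 − 2.377794 = -1.377794
p = -0.053321 / -1.377794 = 0.0387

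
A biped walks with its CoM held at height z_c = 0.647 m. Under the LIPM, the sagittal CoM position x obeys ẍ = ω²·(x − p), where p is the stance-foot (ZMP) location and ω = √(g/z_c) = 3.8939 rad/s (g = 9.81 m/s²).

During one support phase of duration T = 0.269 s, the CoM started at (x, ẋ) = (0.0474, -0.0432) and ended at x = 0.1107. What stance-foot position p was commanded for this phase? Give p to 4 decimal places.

p = -0.0811

ωT = 3.8939·0.269 = 1.047459; cosh(ωT) = 1.600614, sinh(ωT) = 1.249786
x(T) = p + (x₀−p)·cosh(ωT) + (ẋ₀/ω)·sinh(ωT) ⇒ p·(1 − cosh) = x(T) − x₀·cosh − (ẋ₀/ω)·sinh
numerator   = 0.1107 − (0.0474)·1.600614 − (-0.0432/3.8939)·1.249786 = 0.048696
denominator = 1 − 1.600614 = -0.600614
p = 0.048696 / -0.600614 = -0.0811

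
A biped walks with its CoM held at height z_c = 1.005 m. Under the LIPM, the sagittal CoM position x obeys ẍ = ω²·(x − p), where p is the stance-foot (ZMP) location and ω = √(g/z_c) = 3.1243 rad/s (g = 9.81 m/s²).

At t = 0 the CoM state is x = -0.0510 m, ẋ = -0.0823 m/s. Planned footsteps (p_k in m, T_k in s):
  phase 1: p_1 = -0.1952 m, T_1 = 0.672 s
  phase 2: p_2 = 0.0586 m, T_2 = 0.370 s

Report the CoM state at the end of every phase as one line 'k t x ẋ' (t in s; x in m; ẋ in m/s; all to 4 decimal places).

1 0.6720 0.2962 1.4701
2 1.0420 1.1470 3.6294

phase 1: p=-0.1952, T=0.672, ωT=2.099530, cosh=4.142422, sinh=4.019908; start (x,ẋ)=(-0.051000, -0.082300) → end (x,ẋ)=(0.296245, 1.470144)
phase 2: p=0.0586, T=0.370, ωT=1.155991, cosh=1.745958, sinh=1.431212; start (x,ẋ)=(0.296245, 1.470144) → end (x,ẋ)=(1.146978, 3.629449)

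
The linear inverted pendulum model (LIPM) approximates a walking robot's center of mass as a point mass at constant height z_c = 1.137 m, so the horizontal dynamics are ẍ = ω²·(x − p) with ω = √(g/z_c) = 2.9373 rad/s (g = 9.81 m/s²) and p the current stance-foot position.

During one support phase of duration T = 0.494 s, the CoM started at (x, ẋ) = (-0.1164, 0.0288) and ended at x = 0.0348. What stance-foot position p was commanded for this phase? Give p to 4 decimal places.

p = -0.2215

ωT = 2.9373·0.494 = 1.451026; cosh(ωT) = 2.250911, sinh(ωT) = 2.016581
x(T) = p + (x₀−p)·cosh(ωT) + (ẋ₀/ω)·sinh(ωT) ⇒ p·(1 − cosh) = x(T) − x₀·cosh − (ẋ₀/ω)·sinh
numerator   = 0.0348 − (-0.1164)·2.250911 − (0.0288/2.9373)·2.016581 = 0.277034
denominator = 1 − 2.250911 = -1.250911
p = 0.277034 / -1.250911 = -0.2215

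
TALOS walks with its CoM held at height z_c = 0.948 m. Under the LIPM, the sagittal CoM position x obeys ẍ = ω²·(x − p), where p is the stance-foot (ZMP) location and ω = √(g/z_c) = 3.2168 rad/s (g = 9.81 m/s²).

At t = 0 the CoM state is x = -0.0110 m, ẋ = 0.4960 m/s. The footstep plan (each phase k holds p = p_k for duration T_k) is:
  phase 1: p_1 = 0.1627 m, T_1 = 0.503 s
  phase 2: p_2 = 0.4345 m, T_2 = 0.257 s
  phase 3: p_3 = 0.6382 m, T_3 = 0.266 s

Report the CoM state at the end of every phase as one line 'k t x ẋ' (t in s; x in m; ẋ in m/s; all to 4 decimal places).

phase 1: p=0.1627, T=0.503, ωT=1.618050, cosh=2.620767, sinh=2.422482; start (x,ẋ)=(-0.011000, 0.496000) → end (x,ẋ)=(0.080997, -0.053681)
phase 2: p=0.4345, T=0.257, ωT=0.826718, cosh=1.361643, sinh=0.924160; start (x,ẋ)=(0.080997, -0.053681) → end (x,ẋ)=(-0.062268, -1.124004)
phase 3: p=0.6382, T=0.266, ωT=0.855669, cosh=1.388973, sinh=0.963974; start (x,ẋ)=(-0.062268, -1.124004) → end (x,ẋ)=(-0.671560, -3.733300)

1 0.5030 0.0810 -0.0537
2 0.7600 -0.0623 -1.1240
3 1.0260 -0.6716 -3.7333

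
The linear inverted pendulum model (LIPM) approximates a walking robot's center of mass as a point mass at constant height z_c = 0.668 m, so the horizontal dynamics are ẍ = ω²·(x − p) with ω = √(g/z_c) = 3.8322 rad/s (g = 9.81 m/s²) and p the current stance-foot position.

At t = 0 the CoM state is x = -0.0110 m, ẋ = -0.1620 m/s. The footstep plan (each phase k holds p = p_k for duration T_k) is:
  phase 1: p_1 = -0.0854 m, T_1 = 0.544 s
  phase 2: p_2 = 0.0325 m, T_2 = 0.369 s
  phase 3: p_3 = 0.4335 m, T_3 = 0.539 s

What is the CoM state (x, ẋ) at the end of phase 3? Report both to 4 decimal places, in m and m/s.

phase 1: p=-0.0854, T=0.544, ωT=2.084717, cosh=4.083328, sinh=3.958986; start (x,ẋ)=(-0.011000, -0.162000) → end (x,ẋ)=(0.051040, 0.467270)
phase 2: p=0.0325, T=0.369, ωT=1.414082, cosh=2.177929, sinh=1.934780; start (x,ẋ)=(0.051040, 0.467270) → end (x,ẋ)=(0.308791, 1.155144)
phase 3: p=0.4335, T=0.539, ωT=2.065556, cosh=4.008215, sinh=3.881467; start (x,ẋ)=(0.308791, 1.155144) → end (x,ẋ)=(1.103635, 2.775077)

x = 1.1036, ẋ = 2.7751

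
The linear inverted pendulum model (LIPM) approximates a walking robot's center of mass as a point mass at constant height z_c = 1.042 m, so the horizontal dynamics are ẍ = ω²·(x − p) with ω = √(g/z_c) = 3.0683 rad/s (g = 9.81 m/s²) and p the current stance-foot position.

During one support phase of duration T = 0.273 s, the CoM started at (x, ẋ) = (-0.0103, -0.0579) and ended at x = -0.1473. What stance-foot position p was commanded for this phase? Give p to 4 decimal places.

ωT = 3.0683·0.273 = 0.837646; cosh(ωT) = 1.371824, sinh(ωT) = 0.939096
x(T) = p + (x₀−p)·cosh(ωT) + (ẋ₀/ω)·sinh(ωT) ⇒ p·(1 − cosh) = x(T) − x₀·cosh − (ẋ₀/ω)·sinh
numerator   = -0.1473 − (-0.0103)·1.371824 − (-0.0579/3.0683)·0.939096 = -0.115449
denominator = 1 − 1.371824 = -0.371824
p = -0.115449 / -0.371824 = 0.3105

p = 0.3105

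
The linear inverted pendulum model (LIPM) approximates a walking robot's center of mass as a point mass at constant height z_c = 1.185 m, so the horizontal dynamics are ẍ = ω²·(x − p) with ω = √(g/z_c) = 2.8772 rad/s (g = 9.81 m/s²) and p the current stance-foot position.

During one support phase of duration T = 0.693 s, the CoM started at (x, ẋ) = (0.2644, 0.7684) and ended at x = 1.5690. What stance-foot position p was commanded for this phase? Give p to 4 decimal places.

p = 0.1396

ωT = 2.8772·0.693 = 1.993900; cosh(ωT) = 3.740140, sinh(ωT) = 3.603977
x(T) = p + (x₀−p)·cosh(ωT) + (ẋ₀/ω)·sinh(ωT) ⇒ p·(1 − cosh) = x(T) − x₀·cosh − (ẋ₀/ω)·sinh
numerator   = 1.5690 − (0.2644)·3.740140 − (0.7684/2.8772)·3.603977 = -0.382390
denominator = 1 − 3.740140 = -2.740140
p = -0.382390 / -2.740140 = 0.1396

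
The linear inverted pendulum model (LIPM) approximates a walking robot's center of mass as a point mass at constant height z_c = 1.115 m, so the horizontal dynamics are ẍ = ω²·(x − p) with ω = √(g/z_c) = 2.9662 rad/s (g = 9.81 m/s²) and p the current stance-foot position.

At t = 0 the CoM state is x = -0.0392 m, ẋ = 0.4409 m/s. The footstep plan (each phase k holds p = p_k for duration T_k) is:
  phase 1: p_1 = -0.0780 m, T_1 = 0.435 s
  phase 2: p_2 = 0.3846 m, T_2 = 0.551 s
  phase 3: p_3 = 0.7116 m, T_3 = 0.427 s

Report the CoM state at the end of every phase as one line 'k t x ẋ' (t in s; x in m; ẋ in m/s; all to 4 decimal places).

1 0.4350 0.2475 1.0550
2 0.9860 0.8967 1.8041
3 1.4130 2.0595 4.3519

phase 1: p=-0.0780, T=0.435, ωT=1.290297, cosh=1.954527, sinh=1.679338; start (x,ẋ)=(-0.039200, 0.440900) → end (x,ẋ)=(0.247455, 1.055024)
phase 2: p=0.3846, T=0.551, ωT=1.634376, cosh=2.660667, sinh=2.465593; start (x,ẋ)=(0.247455, 1.055024) → end (x,ẋ)=(0.896669, 1.804063)
phase 3: p=0.7116, T=0.427, ωT=1.266567, cosh=1.915224, sinh=1.633427; start (x,ẋ)=(0.896669, 1.804063) → end (x,ẋ)=(2.059510, 4.351857)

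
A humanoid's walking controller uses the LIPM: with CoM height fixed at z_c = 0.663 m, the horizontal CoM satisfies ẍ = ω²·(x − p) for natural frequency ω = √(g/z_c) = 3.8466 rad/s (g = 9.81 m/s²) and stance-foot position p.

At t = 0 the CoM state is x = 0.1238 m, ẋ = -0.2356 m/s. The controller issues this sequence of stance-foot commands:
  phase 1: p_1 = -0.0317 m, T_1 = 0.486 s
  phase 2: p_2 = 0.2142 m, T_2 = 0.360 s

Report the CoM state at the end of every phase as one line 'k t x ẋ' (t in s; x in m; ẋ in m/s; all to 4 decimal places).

phase 1: p=-0.0317, T=0.486, ωT=1.869448, cosh=3.319461, sinh=3.165252; start (x,ẋ)=(0.123800, -0.235600) → end (x,ẋ)=(0.290608, 1.111219)
phase 2: p=0.2142, T=0.360, ωT=1.384776, cosh=2.122156, sinh=1.871776; start (x,ẋ)=(0.290608, 1.111219) → end (x,ẋ)=(0.917075, 2.908315)

1 0.4860 0.2906 1.1112
2 0.8460 0.9171 2.9083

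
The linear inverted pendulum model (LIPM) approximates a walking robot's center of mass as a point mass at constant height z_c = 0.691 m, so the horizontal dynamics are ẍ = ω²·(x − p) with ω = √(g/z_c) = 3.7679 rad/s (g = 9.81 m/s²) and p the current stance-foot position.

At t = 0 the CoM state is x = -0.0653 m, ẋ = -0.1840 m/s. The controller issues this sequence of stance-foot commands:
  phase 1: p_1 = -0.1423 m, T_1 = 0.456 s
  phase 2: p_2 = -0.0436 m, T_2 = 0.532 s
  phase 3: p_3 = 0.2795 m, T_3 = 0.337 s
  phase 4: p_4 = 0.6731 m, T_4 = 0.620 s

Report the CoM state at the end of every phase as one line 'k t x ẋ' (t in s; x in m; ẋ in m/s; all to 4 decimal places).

1 0.4560 -0.0525 0.2533
2 0.9880 0.1677 0.8347
3 1.3250 0.4279 0.9121
4 1.9450 0.6335 0.0285

phase 1: p=-0.1423, T=0.456, ωT=1.718162, cosh=2.876836, sinh=2.697440; start (x,ẋ)=(-0.065300, -0.184000) → end (x,ẋ)=(-0.052509, 0.253266)
phase 2: p=-0.0436, T=0.532, ωT=2.004523, cosh=3.778638, sinh=3.643913; start (x,ẋ)=(-0.052509, 0.253266) → end (x,ẋ)=(0.167667, 0.834677)
phase 3: p=0.2795, T=0.337, ωT=1.269782, cosh=1.920485, sinh=1.639592; start (x,ẋ)=(0.167667, 0.834677) → end (x,ẋ)=(0.427934, 0.912100)
phase 4: p=0.6731, T=0.620, ωT=2.336098, cosh=5.218756, sinh=5.122052; start (x,ẋ)=(0.427934, 0.912100) → end (x,ẋ)=(0.633540, 0.028477)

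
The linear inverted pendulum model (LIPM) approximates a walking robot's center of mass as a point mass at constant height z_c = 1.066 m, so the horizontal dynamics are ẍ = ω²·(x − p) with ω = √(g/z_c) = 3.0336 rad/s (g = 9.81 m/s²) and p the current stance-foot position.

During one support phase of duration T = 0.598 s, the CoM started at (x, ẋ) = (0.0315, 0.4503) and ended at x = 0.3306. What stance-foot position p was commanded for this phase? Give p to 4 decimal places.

p = 0.0986

ωT = 3.0336·0.598 = 1.814093; cosh(ωT) = 3.149247, sinh(ωT) = 2.986261
x(T) = p + (x₀−p)·cosh(ωT) + (ẋ₀/ω)·sinh(ωT) ⇒ p·(1 − cosh) = x(T) − x₀·cosh − (ẋ₀/ω)·sinh
numerator   = 0.3306 − (0.0315)·3.149247 − (0.4503/3.0336)·2.986261 = -0.211874
denominator = 1 − 3.149247 = -2.149247
p = -0.211874 / -2.149247 = 0.0986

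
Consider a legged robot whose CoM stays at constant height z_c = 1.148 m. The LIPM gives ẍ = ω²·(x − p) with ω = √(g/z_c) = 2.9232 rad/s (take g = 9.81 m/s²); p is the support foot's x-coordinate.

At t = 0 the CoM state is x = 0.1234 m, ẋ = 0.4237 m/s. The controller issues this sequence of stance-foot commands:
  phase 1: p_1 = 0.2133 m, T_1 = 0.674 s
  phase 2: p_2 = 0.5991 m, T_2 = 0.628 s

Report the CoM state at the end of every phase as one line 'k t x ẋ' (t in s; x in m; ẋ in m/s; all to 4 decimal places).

1 0.6740 0.3943 0.6249
2 1.3020 0.5939 0.1800

phase 1: p=0.2133, T=0.674, ωT=1.970237, cosh=3.655899, sinh=3.516475; start (x,ẋ)=(0.123400, 0.423700) → end (x,ẋ)=(0.394326, 0.624890)
phase 2: p=0.5991, T=0.628, ωT=1.835770, cosh=3.214724, sinh=3.055233; start (x,ẋ)=(0.394326, 0.624890) → end (x,ẋ)=(0.593924, 0.180003)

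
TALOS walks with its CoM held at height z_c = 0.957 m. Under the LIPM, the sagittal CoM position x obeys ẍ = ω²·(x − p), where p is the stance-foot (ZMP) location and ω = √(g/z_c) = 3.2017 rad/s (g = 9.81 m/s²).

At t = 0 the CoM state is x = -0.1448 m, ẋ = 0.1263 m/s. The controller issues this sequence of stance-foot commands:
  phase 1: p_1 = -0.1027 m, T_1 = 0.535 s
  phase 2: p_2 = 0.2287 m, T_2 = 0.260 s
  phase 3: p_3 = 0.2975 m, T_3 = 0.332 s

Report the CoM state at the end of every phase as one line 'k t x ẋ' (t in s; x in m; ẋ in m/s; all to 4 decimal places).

phase 1: p=-0.1027, T=0.535, ωT=1.712910, cosh=2.862706, sinh=2.682366; start (x,ẋ)=(-0.144800, 0.126300) → end (x,ẋ)=(-0.117407, -0.000001)
phase 2: p=0.2287, T=0.260, ωT=0.832442, cosh=1.366956, sinh=0.931970; start (x,ẋ)=(-0.117407, -0.000001) → end (x,ẋ)=(-0.244412, -1.032744)
phase 3: p=0.2975, T=0.332, ωT=1.062964, cosh=1.620185, sinh=1.274755; start (x,ẋ)=(-0.244412, -1.032744) → end (x,ẋ)=(-0.991685, -3.884989)

1 0.5350 -0.1174 0.0000
2 0.7950 -0.2444 -1.0327
3 1.1270 -0.9917 -3.8850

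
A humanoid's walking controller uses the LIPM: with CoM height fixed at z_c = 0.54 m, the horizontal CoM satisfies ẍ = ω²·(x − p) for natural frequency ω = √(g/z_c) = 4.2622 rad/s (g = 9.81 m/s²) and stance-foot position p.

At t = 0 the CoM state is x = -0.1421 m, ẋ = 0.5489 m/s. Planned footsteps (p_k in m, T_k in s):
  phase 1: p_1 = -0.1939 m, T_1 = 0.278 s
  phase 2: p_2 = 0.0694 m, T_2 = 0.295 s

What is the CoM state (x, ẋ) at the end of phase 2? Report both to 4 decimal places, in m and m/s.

x = 0.6040, ẋ = 2.6261

phase 1: p=-0.1939, T=0.278, ωT=1.184892, cosh=1.788056, sinh=1.482276; start (x,ẋ)=(-0.142100, 0.548900) → end (x,ẋ)=(0.089614, 1.308724)
phase 2: p=0.0694, T=0.295, ωT=1.257349, cosh=1.900247, sinh=1.615840; start (x,ẋ)=(0.089614, 1.308724) → end (x,ẋ)=(0.603961, 2.626111)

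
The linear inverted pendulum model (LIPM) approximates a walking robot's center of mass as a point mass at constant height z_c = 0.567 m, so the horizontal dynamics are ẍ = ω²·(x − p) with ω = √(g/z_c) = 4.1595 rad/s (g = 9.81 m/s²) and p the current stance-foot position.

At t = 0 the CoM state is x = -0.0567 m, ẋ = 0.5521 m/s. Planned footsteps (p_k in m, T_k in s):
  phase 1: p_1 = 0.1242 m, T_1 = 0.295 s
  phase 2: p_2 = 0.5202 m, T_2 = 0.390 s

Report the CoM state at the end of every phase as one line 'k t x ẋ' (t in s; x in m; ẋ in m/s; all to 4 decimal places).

1 0.2950 -0.0039 -0.1505
2 0.6850 -0.9467 -5.7010

phase 1: p=0.1242, T=0.295, ωT=1.227053, cosh=1.852158, sinh=1.559002; start (x,ẋ)=(-0.056700, 0.552100) → end (x,ẋ)=(-0.003925, -0.150501)
phase 2: p=0.5202, T=0.390, ωT=1.622205, cosh=2.630854, sinh=2.433391; start (x,ẋ)=(-0.003925, -0.150501) → end (x,ẋ)=(-0.946743, -5.700979)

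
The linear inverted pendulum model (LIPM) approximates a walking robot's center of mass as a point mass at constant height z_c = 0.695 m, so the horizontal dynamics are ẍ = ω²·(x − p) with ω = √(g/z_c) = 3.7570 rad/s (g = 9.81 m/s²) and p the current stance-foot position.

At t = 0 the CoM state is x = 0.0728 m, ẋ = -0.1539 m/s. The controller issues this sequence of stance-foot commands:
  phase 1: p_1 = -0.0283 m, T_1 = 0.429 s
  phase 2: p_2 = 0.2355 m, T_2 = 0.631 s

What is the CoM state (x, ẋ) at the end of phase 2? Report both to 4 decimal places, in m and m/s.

phase 1: p=-0.0283, T=0.429, ωT=1.611753, cosh=2.605563, sinh=2.406026; start (x,ẋ)=(0.072800, -0.153900) → end (x,ẋ)=(0.136563, 0.512891)
phase 2: p=0.2355, T=0.631, ωT=2.370667, cosh=5.398974, sinh=5.305556; start (x,ẋ)=(0.136563, 0.512891) → end (x,ẋ)=(0.425636, 0.796979)

x = 0.4256, ẋ = 0.7970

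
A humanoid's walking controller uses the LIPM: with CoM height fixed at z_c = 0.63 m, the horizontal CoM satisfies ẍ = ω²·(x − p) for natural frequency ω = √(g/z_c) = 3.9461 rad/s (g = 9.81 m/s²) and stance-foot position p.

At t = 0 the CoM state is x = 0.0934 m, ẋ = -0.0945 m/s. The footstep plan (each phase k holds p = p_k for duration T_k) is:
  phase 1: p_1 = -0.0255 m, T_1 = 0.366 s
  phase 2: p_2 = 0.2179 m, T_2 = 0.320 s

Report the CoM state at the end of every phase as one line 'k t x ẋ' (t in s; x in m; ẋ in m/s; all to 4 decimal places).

phase 1: p=-0.0255, T=0.366, ωT=1.444273, cosh=2.237343, sinh=2.001425; start (x,ẋ)=(0.093400, -0.094500) → end (x,ẋ)=(0.192591, 0.727622)
phase 2: p=0.2179, T=0.320, ωT=1.262752, cosh=1.909006, sinh=1.626131; start (x,ẋ)=(0.192591, 0.727622) → end (x,ẋ)=(0.469427, 1.226627)

1 0.3660 0.1926 0.7276
2 0.6860 0.4694 1.2266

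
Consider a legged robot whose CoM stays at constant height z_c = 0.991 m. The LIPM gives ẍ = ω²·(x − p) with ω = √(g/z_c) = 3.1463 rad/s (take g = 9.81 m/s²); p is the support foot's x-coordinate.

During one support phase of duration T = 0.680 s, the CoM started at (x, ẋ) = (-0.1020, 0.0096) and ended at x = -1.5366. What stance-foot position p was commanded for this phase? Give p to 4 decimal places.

ωT = 3.1463·0.680 = 2.139484; cosh(ωT) = 4.306384, sinh(ωT) = 4.188669
x(T) = p + (x₀−p)·cosh(ωT) + (ẋ₀/ω)·sinh(ωT) ⇒ p·(1 − cosh) = x(T) − x₀·cosh − (ẋ₀/ω)·sinh
numerator   = -1.5366 − (-0.1020)·4.306384 − (0.0096/3.1463)·4.188669 = -1.110129
denominator = 1 − 4.306384 = -3.306384
p = -1.110129 / -3.306384 = 0.3358

p = 0.3358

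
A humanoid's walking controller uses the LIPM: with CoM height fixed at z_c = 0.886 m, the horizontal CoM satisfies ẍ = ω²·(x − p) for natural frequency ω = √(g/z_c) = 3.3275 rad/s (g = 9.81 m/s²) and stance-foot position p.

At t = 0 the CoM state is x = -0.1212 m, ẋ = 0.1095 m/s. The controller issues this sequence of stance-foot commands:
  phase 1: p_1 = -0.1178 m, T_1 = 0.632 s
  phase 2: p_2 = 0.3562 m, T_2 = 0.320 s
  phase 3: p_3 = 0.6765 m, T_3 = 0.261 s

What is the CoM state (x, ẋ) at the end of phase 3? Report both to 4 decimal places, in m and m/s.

phase 1: p=-0.1178, T=0.632, ωT=2.102980, cosh=4.156317, sinh=4.034225; start (x,ẋ)=(-0.121200, 0.109500) → end (x,ẋ)=(0.000825, 0.409475)
phase 2: p=0.3562, T=0.320, ωT=1.064800, cosh=1.622528, sinh=1.277731; start (x,ẋ)=(0.000825, 0.409475) → end (x,ẋ)=(-0.063171, -0.846544)
phase 3: p=0.6765, T=0.261, ωT=0.868478, cosh=1.401435, sinh=0.981845; start (x,ẋ)=(-0.063171, -0.846544) → end (x,ẋ)=(-0.609890, -3.602946)

x = -0.6099, ẋ = -3.6029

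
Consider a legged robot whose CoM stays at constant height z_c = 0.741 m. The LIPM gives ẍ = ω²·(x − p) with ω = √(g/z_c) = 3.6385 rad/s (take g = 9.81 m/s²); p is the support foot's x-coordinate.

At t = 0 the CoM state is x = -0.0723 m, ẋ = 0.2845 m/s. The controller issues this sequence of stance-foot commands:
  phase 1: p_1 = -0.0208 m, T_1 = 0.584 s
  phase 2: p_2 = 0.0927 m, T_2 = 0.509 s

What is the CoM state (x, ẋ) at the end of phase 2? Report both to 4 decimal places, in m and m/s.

phase 1: p=-0.0208, T=0.584, ωT=2.124884, cosh=4.245687, sinh=4.126240; start (x,ẋ)=(-0.072300, 0.284500) → end (x,ẋ)=(0.083184, 0.434712)
phase 2: p=0.0927, T=0.509, ωT=1.851997, cosh=3.264727, sinh=3.107803; start (x,ẋ)=(0.083184, 0.434712) → end (x,ẋ)=(0.432940, 1.311613)

x = 0.4329, ẋ = 1.3116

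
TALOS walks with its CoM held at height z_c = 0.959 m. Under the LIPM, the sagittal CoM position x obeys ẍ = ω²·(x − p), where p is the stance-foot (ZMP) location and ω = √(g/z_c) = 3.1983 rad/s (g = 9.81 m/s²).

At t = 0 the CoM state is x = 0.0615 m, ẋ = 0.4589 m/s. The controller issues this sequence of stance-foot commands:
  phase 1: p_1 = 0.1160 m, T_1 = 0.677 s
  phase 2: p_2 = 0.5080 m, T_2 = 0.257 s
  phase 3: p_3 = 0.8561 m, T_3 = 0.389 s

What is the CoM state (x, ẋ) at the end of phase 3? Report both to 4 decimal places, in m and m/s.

x = 1.6900, ẋ = 3.1558

phase 1: p=0.1160, T=0.677, ωT=2.165249, cosh=4.415747, sinh=4.301026; start (x,ẋ)=(0.061500, 0.458900) → end (x,ẋ)=(0.492464, 1.276686)
phase 2: p=0.5080, T=0.257, ωT=0.821963, cosh=1.357265, sinh=0.917697; start (x,ẋ)=(0.492464, 1.276686) → end (x,ẋ)=(0.853236, 1.687200)
phase 3: p=0.8561, T=0.389, ωT=1.244139, cosh=1.879067, sinh=1.590878; start (x,ẋ)=(0.853236, 1.687200) → end (x,ẋ)=(1.689955, 3.155790)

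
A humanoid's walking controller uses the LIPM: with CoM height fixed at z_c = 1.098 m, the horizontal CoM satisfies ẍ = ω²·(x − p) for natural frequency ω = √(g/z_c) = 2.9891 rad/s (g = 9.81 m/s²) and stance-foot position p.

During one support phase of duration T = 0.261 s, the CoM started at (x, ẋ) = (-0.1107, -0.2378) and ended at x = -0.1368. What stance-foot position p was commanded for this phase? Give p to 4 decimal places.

ωT = 2.9891·0.261 = 0.780155; cosh(ωT) = 1.320073, sinh(ωT) = 0.861738
x(T) = p + (x₀−p)·cosh(ωT) + (ẋ₀/ω)·sinh(ωT) ⇒ p·(1 − cosh) = x(T) − x₀·cosh − (ẋ₀/ω)·sinh
numerator   = -0.1368 − (-0.1107)·1.320073 − (-0.2378/2.9891)·0.861738 = 0.077888
denominator = 1 − 1.320073 = -0.320073
p = 0.077888 / -0.320073 = -0.2433

p = -0.2433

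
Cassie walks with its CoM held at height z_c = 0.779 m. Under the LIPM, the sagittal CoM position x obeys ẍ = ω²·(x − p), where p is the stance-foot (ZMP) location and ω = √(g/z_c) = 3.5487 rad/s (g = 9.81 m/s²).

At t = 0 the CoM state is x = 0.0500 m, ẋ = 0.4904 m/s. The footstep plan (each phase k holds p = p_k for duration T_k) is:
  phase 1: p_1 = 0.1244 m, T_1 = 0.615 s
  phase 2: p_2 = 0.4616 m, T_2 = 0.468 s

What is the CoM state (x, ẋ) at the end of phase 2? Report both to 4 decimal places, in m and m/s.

phase 1: p=0.1244, T=0.615, ωT=2.182451, cosh=4.490388, sinh=4.377623; start (x,ẋ)=(0.050000, 0.490400) → end (x,ẋ)=(0.395265, 1.046292)
phase 2: p=0.4616, T=0.468, ωT=1.660792, cosh=2.726732, sinh=2.536744; start (x,ẋ)=(0.395265, 1.046292) → end (x,ẋ)=(1.028651, 2.255802)

x = 1.0287, ẋ = 2.2558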